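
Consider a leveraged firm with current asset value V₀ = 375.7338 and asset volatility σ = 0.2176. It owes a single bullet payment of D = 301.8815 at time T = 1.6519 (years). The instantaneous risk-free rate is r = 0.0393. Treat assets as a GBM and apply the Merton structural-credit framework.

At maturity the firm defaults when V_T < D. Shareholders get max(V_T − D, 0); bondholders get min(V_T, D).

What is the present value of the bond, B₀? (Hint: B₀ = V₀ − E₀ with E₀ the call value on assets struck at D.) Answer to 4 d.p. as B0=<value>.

d₁ = [ln(V₀/D) + (r + σ²/2)T] / (σ√T)
   = [ln(375.7338/301.8815) + (0.0393 + 0.5·0.2176²)·1.6519] / (0.2176·√1.6519)
   = [0.218846 + 0.104028] / 0.279673 = 1.154471
d₂ = d₁ − σ√T = 1.154471 − 0.279673 = 0.874798
N(d₁) = 0.875846,  N(d₂) = 0.809158,  e^(−rT) = 0.937143
E₀ = V₀·N(d₁) − D·e^(−rT)·N(d₂)
   = 375.7338·0.875846 − 301.8815·0.937143·0.809158 = 100.169399
B₀ = V₀ − E₀ = 375.7338 − 100.169399 = 275.564401

B0=275.5644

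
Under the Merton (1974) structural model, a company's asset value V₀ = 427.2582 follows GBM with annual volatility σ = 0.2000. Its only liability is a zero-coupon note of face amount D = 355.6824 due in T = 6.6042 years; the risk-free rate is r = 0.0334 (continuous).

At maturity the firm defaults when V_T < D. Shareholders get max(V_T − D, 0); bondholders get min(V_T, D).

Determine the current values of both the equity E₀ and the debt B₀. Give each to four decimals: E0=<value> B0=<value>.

d₁ = [ln(V₀/D) + (r + σ²/2)T] / (σ√T)
   = [ln(427.2582/355.6824) + (0.0334 + 0.5·0.2000²)·6.6042] / (0.2000·√6.6042)
   = [0.183350 + 0.352664] / 0.513973 = 1.042885
d₂ = d₁ − σ√T = 1.042885 − 0.513973 = 0.528912
N(d₁) = 0.851499,  N(d₂) = 0.701567,  e^(−rT) = 0.802053
E₀ = V₀·N(d₁) − D·e^(−rT)·N(d₂)
   = 427.2582·0.851499 − 355.6824·0.802053·0.701567 = 163.669687
B₀ = V₀ − E₀ = 427.2582 − 163.669687 = 263.588513

E0=163.6697 B0=263.5885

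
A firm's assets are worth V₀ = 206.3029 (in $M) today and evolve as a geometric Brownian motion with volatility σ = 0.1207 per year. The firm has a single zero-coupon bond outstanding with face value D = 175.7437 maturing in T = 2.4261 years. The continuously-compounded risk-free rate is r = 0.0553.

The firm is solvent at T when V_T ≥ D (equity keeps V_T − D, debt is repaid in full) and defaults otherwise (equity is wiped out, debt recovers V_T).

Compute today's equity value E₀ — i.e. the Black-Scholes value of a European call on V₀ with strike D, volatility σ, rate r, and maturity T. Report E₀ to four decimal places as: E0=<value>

E0=53.4634

d₁ = [ln(V₀/D) + (r + σ²/2)T] / (σ√T)
   = [ln(206.3029/175.7437) + (0.0553 + 0.5·0.1207²)·2.4261] / (0.1207·√2.4261)
   = [0.160319 + 0.151836] / 0.188002 = 1.660381
d₂ = d₁ − σ√T = 1.660381 − 0.188002 = 1.472380
N(d₁) = 0.951581,  N(d₂) = 0.929541,  e^(−rT) = 0.874447
E₀ = V₀·N(d₁) − D·e^(−rT)·N(d₂)
   = 206.3029·0.951581 − 175.7437·0.874447·0.929541 = 53.463421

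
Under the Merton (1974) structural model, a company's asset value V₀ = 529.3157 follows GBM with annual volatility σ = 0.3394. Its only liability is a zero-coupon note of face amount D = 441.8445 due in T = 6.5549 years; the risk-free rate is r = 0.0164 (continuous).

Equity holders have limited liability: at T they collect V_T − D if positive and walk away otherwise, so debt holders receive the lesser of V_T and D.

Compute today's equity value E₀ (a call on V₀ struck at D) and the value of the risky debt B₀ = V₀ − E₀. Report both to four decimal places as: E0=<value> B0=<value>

d₁ = [ln(V₀/D) + (r + σ²/2)T] / (σ√T)
   = [ln(529.3157/441.8445) + (0.0164 + 0.5·0.3394²)·6.5549] / (0.3394·√6.5549)
   = [0.180627 + 0.485038] / 0.868950 = 0.766056
d₂ = d₁ − σ√T = 0.766056 − 0.868950 = -0.102894
N(d₁) = 0.778179,  N(d₂) = 0.459024,  e^(−rT) = 0.898076
E₀ = V₀·N(d₁) − D·e^(−rT)·N(d₂)
   = 529.3157·0.778179 − 441.8445·0.898076·0.459024 = 229.756981
B₀ = V₀ − E₀ = 529.3157 − 229.756981 = 299.558719

E0=229.7570 B0=299.5587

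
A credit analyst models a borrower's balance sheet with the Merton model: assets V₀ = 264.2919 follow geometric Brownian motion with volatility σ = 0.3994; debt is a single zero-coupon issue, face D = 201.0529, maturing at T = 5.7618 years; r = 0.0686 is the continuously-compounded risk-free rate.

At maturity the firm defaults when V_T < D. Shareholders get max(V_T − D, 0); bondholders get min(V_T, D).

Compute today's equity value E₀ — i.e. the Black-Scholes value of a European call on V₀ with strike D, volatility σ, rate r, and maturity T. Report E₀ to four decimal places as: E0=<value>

E0=153.2789

d₁ = [ln(V₀/D) + (r + σ²/2)T] / (σ√T)
   = [ln(264.2919/201.0529) + (0.0686 + 0.5·0.3994²)·5.7618] / (0.3994·√5.7618)
   = [0.273486 + 0.854822] / 0.958710 = 1.176902
d₂ = d₁ − σ√T = 1.176902 − 0.958710 = 0.218193
N(d₁) = 0.880383,  N(d₂) = 0.586360,  e^(−rT) = 0.673505
E₀ = V₀·N(d₁) − D·e^(−rT)·N(d₂)
   = 264.2919·0.880383 − 201.0529·0.673505·0.586360 = 153.278852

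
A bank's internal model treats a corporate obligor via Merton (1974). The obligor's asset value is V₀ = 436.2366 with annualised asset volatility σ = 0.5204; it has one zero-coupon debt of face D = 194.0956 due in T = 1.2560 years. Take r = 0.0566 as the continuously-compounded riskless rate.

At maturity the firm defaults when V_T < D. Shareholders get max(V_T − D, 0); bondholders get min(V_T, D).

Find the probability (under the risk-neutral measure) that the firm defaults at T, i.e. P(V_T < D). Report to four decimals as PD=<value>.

d₁ = [ln(V₀/D) + (r + σ²/2)T] / (σ√T)
   = [ln(436.2366/194.0956) + (0.0566 + 0.5·0.5204²)·1.2560] / (0.5204·√1.2560)
   = [0.809834 + 0.241162] / 0.583220 = 1.802059
d₂ = d₁ − σ√T = 1.802059 − 0.583220 = 1.218839
risk-neutral PD = N(−d₂) = N(-1.218839) = 0.111453

PD=0.1115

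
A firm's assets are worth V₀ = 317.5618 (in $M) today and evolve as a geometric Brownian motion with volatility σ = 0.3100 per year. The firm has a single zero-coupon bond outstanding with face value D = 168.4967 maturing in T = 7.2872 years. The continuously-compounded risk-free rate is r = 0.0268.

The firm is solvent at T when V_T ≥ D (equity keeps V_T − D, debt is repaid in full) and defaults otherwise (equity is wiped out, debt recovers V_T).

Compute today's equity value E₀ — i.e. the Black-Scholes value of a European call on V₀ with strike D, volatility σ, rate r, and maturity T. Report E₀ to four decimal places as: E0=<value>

E0=193.0470

d₁ = [ln(V₀/D) + (r + σ²/2)T] / (σ√T)
   = [ln(317.5618/168.4967) + (0.0268 + 0.5·0.3100²)·7.2872] / (0.3100·√7.2872)
   = [0.633756 + 0.545447] / 0.836839 = 1.409116
d₂ = d₁ − σ√T = 1.409116 − 0.836839 = 0.572276
N(d₁) = 0.920599,  N(d₂) = 0.716433,  e^(−rT) = 0.822590
E₀ = V₀·N(d₁) − D·e^(−rT)·N(d₂)
   = 317.5618·0.920599 − 168.4967·0.822590·0.716433 = 193.046982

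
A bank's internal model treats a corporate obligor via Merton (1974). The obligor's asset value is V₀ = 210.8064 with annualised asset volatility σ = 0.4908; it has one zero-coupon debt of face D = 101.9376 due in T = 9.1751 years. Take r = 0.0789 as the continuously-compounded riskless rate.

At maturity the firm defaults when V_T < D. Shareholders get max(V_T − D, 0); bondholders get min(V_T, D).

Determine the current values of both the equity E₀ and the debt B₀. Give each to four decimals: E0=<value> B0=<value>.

E0=172.5297 B0=38.2767

d₁ = [ln(V₀/D) + (r + σ²/2)T] / (σ√T)
   = [ln(210.8064/101.9376) + (0.0789 + 0.5·0.4908²)·9.1751] / (0.4908·√9.1751)
   = [0.726579 + 1.828986] / 1.486654 = 1.719004
d₂ = d₁ − σ√T = 1.719004 − 1.486654 = 0.232350
N(d₁) = 0.957193,  N(d₂) = 0.591867,  e^(−rT) = 0.484850
E₀ = V₀·N(d₁) − D·e^(−rT)·N(d₂)
   = 210.8064·0.957193 − 101.9376·0.484850·0.591867 = 172.529748
B₀ = V₀ − E₀ = 210.8064 − 172.529748 = 38.276652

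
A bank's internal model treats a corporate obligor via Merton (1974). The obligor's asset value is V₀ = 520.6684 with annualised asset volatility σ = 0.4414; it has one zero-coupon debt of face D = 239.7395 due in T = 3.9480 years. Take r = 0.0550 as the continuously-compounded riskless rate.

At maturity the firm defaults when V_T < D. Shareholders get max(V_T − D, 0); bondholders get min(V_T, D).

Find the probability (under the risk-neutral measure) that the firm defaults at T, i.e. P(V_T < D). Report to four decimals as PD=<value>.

d₁ = [ln(V₀/D) + (r + σ²/2)T] / (σ√T)
   = [ln(520.6684/239.7395) + (0.0550 + 0.5·0.4414²)·3.9480] / (0.4414·√3.9480)
   = [0.775560 + 0.601742] / 0.877043 = 1.570394
d₂ = d₁ − σ√T = 1.570394 − 0.877043 = 0.693350
risk-neutral PD = N(−d₂) = N(-0.693350) = 0.244045

PD=0.2440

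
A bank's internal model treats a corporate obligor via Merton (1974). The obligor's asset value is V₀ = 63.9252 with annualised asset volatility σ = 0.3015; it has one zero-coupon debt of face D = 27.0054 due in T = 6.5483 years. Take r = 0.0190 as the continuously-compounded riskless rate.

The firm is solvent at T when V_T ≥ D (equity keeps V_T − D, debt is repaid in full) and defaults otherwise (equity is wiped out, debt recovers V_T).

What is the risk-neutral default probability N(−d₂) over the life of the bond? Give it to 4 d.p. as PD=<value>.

d₁ = [ln(V₀/D) + (r + σ²/2)T] / (σ√T)
   = [ln(63.9252/27.0054) + (0.0190 + 0.5·0.3015²)·6.5483] / (0.3015·√6.5483)
   = [0.861677 + 0.422045] / 0.771528 = 1.663870
d₂ = d₁ − σ√T = 1.663870 − 0.771528 = 0.892342
risk-neutral PD = N(−d₂) = N(-0.892342) = 0.186105

PD=0.1861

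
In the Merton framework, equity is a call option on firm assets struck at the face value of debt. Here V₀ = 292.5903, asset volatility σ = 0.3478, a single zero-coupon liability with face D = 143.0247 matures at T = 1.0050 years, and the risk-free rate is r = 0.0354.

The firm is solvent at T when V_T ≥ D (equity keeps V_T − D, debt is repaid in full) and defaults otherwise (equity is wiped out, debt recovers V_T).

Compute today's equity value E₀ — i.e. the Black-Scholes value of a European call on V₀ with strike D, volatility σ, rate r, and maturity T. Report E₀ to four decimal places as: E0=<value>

d₁ = [ln(V₀/D) + (r + σ²/2)T] / (σ√T)
   = [ln(292.5903/143.0247) + (0.0354 + 0.5·0.3478²)·1.0050] / (0.3478·√1.0050)
   = [0.715756 + 0.096362] / 0.348668 = 2.329198
d₂ = d₁ − σ√T = 2.329198 − 0.348668 = 1.980530
N(d₁) = 0.990076,  N(d₂) = 0.976178,  e^(−rT) = 0.965048
E₀ = V₀·N(d₁) − D·e^(−rT)·N(d₂)
   = 292.5903·0.990076 − 143.0247·0.965048·0.976178 = 154.948841

E0=154.9488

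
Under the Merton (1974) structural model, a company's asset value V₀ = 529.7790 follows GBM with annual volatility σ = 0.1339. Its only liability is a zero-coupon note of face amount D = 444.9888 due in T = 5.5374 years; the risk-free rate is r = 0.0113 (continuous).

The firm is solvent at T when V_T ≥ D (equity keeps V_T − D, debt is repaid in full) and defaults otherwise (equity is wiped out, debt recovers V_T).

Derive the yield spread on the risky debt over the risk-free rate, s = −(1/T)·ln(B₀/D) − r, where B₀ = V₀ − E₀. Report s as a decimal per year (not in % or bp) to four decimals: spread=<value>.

d₁ = [ln(V₀/D) + (r + σ²/2)T] / (σ√T)
   = [ln(529.7790/444.9888) + (0.0113 + 0.5·0.1339²)·5.5374] / (0.1339·√5.5374)
   = [0.174411 + 0.112213] / 0.315089 = 0.909660
d₂ = d₁ − σ√T = 0.909660 − 0.315089 = 0.594571
N(d₁) = 0.818499,  N(d₂) = 0.723935,  e^(−rT) = 0.939345
E₀ = V₀·N(d₁) − D·e^(−rT)·N(d₂)
   = 529.7790·0.818499 − 444.9888·0.939345·0.723935 = 131.020372
B₀ = V₀ − E₀ = 529.7790 − 131.020372 = 398.758628
spread = −(1/T)·ln(B₀/D) − r = −(1/5.5374)·ln(398.758628/444.9888) − 0.0113 = 0.00850945

spread=0.0085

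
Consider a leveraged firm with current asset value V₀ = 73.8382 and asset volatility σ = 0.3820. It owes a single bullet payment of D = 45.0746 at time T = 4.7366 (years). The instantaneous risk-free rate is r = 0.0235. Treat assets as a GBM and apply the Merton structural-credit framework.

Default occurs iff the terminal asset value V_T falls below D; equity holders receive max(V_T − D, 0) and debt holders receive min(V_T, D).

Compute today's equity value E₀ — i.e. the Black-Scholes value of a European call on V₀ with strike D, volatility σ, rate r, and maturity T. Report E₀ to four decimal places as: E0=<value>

E0=39.3996

d₁ = [ln(V₀/D) + (r + σ²/2)T] / (σ√T)
   = [ln(73.8382/45.0746) + (0.0235 + 0.5·0.3820²)·4.7366] / (0.3820·√4.7366)
   = [0.493557 + 0.456902] / 0.831375 = 1.143238
d₂ = d₁ − σ√T = 1.143238 − 0.831375 = 0.311864
N(d₁) = 0.873530,  N(d₂) = 0.622428,  e^(−rT) = 0.894661
E₀ = V₀·N(d₁) − D·e^(−rT)·N(d₂)
   = 73.8382·0.873530 − 45.0746·0.894661·0.622428 = 39.399554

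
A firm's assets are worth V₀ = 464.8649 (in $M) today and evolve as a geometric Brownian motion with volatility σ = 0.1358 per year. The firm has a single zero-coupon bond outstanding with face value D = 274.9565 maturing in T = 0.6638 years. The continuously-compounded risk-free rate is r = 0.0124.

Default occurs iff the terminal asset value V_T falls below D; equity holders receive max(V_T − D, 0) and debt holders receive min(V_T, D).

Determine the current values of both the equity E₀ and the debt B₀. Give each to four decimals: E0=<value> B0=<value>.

E0=192.1623 B0=272.7026

d₁ = [ln(V₀/D) + (r + σ²/2)T] / (σ√T)
   = [ln(464.8649/274.9565) + (0.0124 + 0.5·0.1358²)·0.6638] / (0.1358·√0.6638)
   = [0.525134 + 0.014352] / 0.110642 = 4.875977
d₂ = d₁ − σ√T = 4.875977 − 0.110642 = 4.765335
N(d₁) = 0.999999,  N(d₂) = 0.999999,  e^(−rT) = 0.991803
E₀ = V₀·N(d₁) − D·e^(−rT)·N(d₂)
   = 464.8649·0.999999 − 274.9565·0.991803·0.999999 = 192.162317
B₀ = V₀ − E₀ = 464.8649 − 192.162317 = 272.702583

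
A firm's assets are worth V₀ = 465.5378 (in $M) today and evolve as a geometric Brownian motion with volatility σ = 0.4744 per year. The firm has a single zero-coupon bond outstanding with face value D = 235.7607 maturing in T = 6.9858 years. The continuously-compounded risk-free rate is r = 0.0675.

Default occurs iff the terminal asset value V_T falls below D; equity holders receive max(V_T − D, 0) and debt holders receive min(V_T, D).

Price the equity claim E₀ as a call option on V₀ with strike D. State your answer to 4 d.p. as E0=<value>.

d₁ = [ln(V₀/D) + (r + σ²/2)T] / (σ√T)
   = [ln(465.5378/235.7607) + (0.0675 + 0.5·0.4744²)·6.9858] / (0.4744·√6.9858)
   = [0.680376 + 1.257637] / 1.253871 = 1.545625
d₂ = d₁ − σ√T = 1.545625 − 1.253871 = 0.291754
N(d₁) = 0.938902,  N(d₂) = 0.614763,  e^(−rT) = 0.624040
E₀ = V₀·N(d₁) − D·e^(−rT)·N(d₂)
   = 465.5378·0.938902 − 235.7607·0.624040·0.614763 = 346.648208

E0=346.6482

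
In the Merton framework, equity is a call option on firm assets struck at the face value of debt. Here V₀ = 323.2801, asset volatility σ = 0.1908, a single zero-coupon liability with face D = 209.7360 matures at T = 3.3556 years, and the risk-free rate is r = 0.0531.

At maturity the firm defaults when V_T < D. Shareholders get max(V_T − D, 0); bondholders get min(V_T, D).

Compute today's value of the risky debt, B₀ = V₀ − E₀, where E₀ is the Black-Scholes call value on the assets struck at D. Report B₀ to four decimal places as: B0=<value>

d₁ = [ln(V₀/D) + (r + σ²/2)T] / (σ√T)
   = [ln(323.2801/209.7360) + (0.0531 + 0.5·0.1908²)·3.3556] / (0.1908·√3.3556)
   = [0.432670 + 0.239262] / 0.349513 = 1.922479
d₂ = d₁ − σ√T = 1.922479 − 0.349513 = 1.572966
N(d₁) = 0.972727,  N(d₂) = 0.942137,  e^(−rT) = 0.836790
E₀ = V₀·N(d₁) − D·e^(−rT)·N(d₂)
   = 323.2801·0.972727 − 209.7360·0.836790·0.942137 = 149.113718
B₀ = V₀ − E₀ = 323.2801 − 149.113718 = 174.166382

B0=174.1664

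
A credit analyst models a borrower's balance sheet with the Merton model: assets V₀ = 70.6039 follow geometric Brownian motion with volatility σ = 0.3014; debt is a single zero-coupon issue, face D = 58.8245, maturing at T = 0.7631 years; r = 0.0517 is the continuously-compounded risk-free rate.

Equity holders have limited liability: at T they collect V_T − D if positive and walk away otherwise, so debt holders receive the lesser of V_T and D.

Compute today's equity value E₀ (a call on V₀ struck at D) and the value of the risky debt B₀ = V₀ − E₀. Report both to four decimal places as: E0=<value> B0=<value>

d₁ = [ln(V₀/D) + (r + σ²/2)T] / (σ√T)
   = [ln(70.6039/58.8245) + (0.0517 + 0.5·0.3014²)·0.7631] / (0.3014·√0.7631)
   = [0.182527 + 0.074113] / 0.263290 = 0.974743
d₂ = d₁ − σ√T = 0.974743 − 0.263290 = 0.711454
N(d₁) = 0.835156,  N(d₂) = 0.761598,  e^(−rT) = 0.961316
E₀ = V₀·N(d₁) − D·e^(−rT)·N(d₂)
   = 70.6039·0.835156 − 58.8245·0.961316·0.761598 = 15.897716
B₀ = V₀ − E₀ = 70.6039 − 15.897716 = 54.706184

E0=15.8977 B0=54.7062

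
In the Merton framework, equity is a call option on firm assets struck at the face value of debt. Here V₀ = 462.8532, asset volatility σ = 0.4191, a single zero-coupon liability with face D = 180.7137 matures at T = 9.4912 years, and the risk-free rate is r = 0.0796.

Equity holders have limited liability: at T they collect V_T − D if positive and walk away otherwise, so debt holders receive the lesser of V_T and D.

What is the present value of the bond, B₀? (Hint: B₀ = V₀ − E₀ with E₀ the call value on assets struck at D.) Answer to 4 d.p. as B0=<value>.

B0=75.0890

d₁ = [ln(V₀/D) + (r + σ²/2)T] / (σ√T)
   = [ln(462.8532/180.7137) + (0.0796 + 0.5·0.4191²)·9.4912] / (0.4191·√9.4912)
   = [0.940496 + 1.589040] / 1.291155 = 1.959127
d₂ = d₁ − σ√T = 1.959127 − 1.291155 = 0.667972
N(d₁) = 0.974951,  N(d₂) = 0.747924,  e^(−rT) = 0.469776
E₀ = V₀·N(d₁) − D·e^(−rT)·N(d₂)
   = 462.8532·0.974951 − 180.7137·0.469776·0.747924 = 387.764211
B₀ = V₀ − E₀ = 462.8532 − 387.764211 = 75.088989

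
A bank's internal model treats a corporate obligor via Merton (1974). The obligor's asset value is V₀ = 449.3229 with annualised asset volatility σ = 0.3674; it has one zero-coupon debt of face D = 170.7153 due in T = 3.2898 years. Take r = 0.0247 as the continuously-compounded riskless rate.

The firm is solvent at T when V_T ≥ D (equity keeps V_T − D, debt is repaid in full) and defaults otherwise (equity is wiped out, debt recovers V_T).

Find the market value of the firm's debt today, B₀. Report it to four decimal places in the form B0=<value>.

B0=153.1902

d₁ = [ln(V₀/D) + (r + σ²/2)T] / (σ√T)
   = [ln(449.3229/170.7153) + (0.0247 + 0.5·0.3674²)·3.2898] / (0.3674·√3.2898)
   = [0.967745 + 0.303291] / 0.666383 = 1.907365
d₂ = d₁ − σ√T = 1.907365 − 0.666383 = 1.240982
N(d₁) = 0.971763,  N(d₂) = 0.892694,  e^(−rT) = 0.921956
E₀ = V₀·N(d₁) − D·e^(−rT)·N(d₂)
   = 449.3229·0.971763 − 170.7153·0.921956·0.892694 = 296.132699
B₀ = V₀ − E₀ = 449.3229 − 296.132699 = 153.190201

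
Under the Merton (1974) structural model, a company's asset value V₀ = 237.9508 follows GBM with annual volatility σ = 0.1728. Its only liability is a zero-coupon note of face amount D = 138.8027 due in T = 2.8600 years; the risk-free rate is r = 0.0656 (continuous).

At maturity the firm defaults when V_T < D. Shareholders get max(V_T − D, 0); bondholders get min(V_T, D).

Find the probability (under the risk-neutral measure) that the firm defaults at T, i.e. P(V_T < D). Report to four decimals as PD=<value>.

d₁ = [ln(V₀/D) + (r + σ²/2)T] / (σ√T)
   = [ln(237.9508/138.8027) + (0.0656 + 0.5·0.1728²)·2.8600] / (0.1728·√2.8600)
   = [0.539010 + 0.230316] / 0.292231 = 2.632593
d₂ = d₁ − σ√T = 2.632593 − 0.292231 = 2.340361
risk-neutral PD = N(−d₂) = N(-2.340361) = 0.009633

PD=0.0096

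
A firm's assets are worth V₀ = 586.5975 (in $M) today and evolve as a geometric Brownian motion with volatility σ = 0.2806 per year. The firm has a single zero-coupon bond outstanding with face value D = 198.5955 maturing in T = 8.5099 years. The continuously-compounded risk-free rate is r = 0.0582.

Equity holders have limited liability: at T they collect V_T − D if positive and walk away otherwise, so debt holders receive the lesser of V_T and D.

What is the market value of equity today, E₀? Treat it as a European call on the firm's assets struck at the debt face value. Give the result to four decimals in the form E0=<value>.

E0=467.6716

d₁ = [ln(V₀/D) + (r + σ²/2)T] / (σ√T)
   = [ln(586.5975/198.5955) + (0.0582 + 0.5·0.2806²)·8.5099] / (0.2806·√8.5099)
   = [1.083069 + 0.830295] / 0.818559 = 2.337479
d₂ = d₁ − σ√T = 2.337479 − 0.818559 = 1.518920
N(d₁) = 0.990293,  N(d₂) = 0.935609,  e^(−rT) = 0.609403
E₀ = V₀·N(d₁) − D·e^(−rT)·N(d₂)
   = 586.5975·0.990293 − 198.5955·0.609403·0.935609 = 467.671634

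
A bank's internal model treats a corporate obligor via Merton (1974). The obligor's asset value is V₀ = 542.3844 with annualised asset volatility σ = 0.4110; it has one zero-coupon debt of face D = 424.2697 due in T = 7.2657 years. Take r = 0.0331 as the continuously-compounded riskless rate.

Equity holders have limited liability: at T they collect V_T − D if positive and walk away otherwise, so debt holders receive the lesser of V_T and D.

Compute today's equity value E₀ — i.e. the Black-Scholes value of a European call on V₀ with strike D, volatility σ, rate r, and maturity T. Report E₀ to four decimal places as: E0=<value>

E0=303.8721

d₁ = [ln(V₀/D) + (r + σ²/2)T] / (σ√T)
   = [ln(542.3844/424.2697) + (0.0331 + 0.5·0.4110²)·7.2657] / (0.4110·√7.2657)
   = [0.245606 + 0.854159] / 1.107849 = 0.992703
d₂ = d₁ − σ√T = 0.992703 − 1.107849 = -0.115146
N(d₁) = 0.839573,  N(d₂) = 0.454165,  e^(−rT) = 0.786239
E₀ = V₀·N(d₁) − D·e^(−rT)·N(d₂)
   = 542.3844·0.839573 − 424.2697·0.786239·0.454165 = 303.872058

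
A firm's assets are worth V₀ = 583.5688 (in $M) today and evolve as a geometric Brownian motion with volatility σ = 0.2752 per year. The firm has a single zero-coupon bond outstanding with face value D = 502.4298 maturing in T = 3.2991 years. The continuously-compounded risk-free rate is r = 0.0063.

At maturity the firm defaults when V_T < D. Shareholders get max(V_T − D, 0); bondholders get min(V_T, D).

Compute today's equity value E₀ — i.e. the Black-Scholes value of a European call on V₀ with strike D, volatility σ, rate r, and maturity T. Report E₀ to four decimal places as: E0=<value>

d₁ = [ln(V₀/D) + (r + σ²/2)T] / (σ√T)
   = [ln(583.5688/502.4298) + (0.0063 + 0.5·0.2752²)·3.2991] / (0.2752·√3.2991)
   = [0.149706 + 0.145713] / 0.499857 = 0.591007
d₂ = d₁ − σ√T = 0.591007 − 0.499857 = 0.091150
N(d₁) = 0.722742,  N(d₂) = 0.536313,  e^(−rT) = 0.979430
E₀ = V₀·N(d₁) − D·e^(−rT)·N(d₂)
   = 583.5688·0.722742 − 502.4298·0.979430·0.536313 = 157.852806

E0=157.8528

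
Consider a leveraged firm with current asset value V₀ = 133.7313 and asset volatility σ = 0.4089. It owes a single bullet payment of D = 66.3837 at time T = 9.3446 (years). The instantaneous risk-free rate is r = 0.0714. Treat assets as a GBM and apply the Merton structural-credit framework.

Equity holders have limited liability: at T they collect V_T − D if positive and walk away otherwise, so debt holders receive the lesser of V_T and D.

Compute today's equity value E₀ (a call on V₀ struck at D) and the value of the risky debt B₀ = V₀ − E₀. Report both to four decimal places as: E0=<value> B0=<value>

E0=104.8267 B0=28.9046

d₁ = [ln(V₀/D) + (r + σ²/2)T] / (σ√T)
   = [ln(133.7313/66.3837) + (0.0714 + 0.5·0.4089²)·9.3446] / (0.4089·√9.3446)
   = [0.700381 + 1.448409] / 1.249964 = 1.719082
d₂ = d₁ − σ√T = 1.719082 − 1.249964 = 0.469118
N(d₁) = 0.957200,  N(d₂) = 0.680507,  e^(−rT) = 0.513141
E₀ = V₀·N(d₁) − D·e^(−rT)·N(d₂)
   = 133.7313·0.957200 − 66.3837·0.513141·0.680507 = 104.826695
B₀ = V₀ − E₀ = 133.7313 − 104.826695 = 28.904605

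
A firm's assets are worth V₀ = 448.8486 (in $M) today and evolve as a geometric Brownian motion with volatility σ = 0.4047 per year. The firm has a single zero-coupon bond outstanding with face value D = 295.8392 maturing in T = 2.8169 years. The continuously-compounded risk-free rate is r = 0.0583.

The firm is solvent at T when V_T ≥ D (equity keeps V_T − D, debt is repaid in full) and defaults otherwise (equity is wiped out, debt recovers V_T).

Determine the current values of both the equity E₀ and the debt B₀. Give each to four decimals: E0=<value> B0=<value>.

d₁ = [ln(V₀/D) + (r + σ²/2)T] / (σ√T)
   = [ln(448.8486/295.8392) + (0.0583 + 0.5·0.4047²)·2.8169] / (0.4047·√2.8169)
   = [0.416870 + 0.394904] / 0.679233 = 1.195133
d₂ = d₁ − σ√T = 1.195133 − 0.679233 = 0.515899
N(d₁) = 0.883982,  N(d₂) = 0.697038,  e^(−rT) = 0.848551
E₀ = V₀·N(d₁) − D·e^(−rT)·N(d₂)
   = 448.8486·0.883982 − 295.8392·0.848551·0.697038 = 221.793685
B₀ = V₀ − E₀ = 448.8486 − 221.793685 = 227.054915

E0=221.7937 B0=227.0549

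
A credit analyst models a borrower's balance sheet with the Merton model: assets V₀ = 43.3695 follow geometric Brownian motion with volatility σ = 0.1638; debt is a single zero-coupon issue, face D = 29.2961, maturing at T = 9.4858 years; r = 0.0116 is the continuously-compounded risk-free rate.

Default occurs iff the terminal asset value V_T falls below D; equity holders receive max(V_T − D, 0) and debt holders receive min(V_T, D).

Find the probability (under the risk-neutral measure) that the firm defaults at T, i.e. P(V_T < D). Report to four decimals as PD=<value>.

d₁ = [ln(V₀/D) + (r + σ²/2)T] / (σ√T)
   = [ln(43.3695/29.2961) + (0.0116 + 0.5·0.1638²)·9.4858] / (0.1638·√9.4858)
   = [0.392302 + 0.237289] / 0.504488 = 1.247981
d₂ = d₁ − σ√T = 1.247981 − 0.504488 = 0.743493
risk-neutral PD = N(−d₂) = N(-0.743493) = 0.228592

PD=0.2286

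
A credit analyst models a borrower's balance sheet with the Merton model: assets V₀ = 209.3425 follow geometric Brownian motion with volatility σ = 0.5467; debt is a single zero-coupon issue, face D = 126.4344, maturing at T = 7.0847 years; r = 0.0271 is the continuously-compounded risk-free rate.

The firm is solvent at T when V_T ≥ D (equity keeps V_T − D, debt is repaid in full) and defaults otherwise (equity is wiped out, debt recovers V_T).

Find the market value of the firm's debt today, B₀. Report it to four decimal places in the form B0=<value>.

d₁ = [ln(V₀/D) + (r + σ²/2)T] / (σ√T)
   = [ln(209.3425/126.4344) + (0.0271 + 0.5·0.5467²)·7.0847] / (0.5467·√7.0847)
   = [0.504248 + 1.250736] / 1.455157 = 1.206045
d₂ = d₁ − σ√T = 1.206045 − 1.455157 = -0.249112
N(d₁) = 0.886100,  N(d₂) = 0.401637,  e^(−rT) = 0.825311
E₀ = V₀·N(d₁) − D·e^(−rT)·N(d₂)
   = 209.3425·0.886100 − 126.4344·0.825311·0.401637 = 143.588479
B₀ = V₀ − E₀ = 209.3425 − 143.588479 = 65.754021

B0=65.7540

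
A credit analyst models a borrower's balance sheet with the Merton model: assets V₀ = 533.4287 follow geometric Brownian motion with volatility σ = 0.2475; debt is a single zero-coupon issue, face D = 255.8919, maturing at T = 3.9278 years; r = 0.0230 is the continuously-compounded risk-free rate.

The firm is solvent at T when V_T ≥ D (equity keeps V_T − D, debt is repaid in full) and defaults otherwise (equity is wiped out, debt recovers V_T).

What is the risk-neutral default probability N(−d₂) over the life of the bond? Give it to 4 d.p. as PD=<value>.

PD=0.0754

d₁ = [ln(V₀/D) + (r + σ²/2)T] / (σ√T)
   = [ln(533.4287/255.8919) + (0.0230 + 0.5·0.2475²)·3.9278] / (0.2475·√3.9278)
   = [0.734570 + 0.210641] / 0.490512 = 1.926987
d₂ = d₁ − σ√T = 1.926987 − 0.490512 = 1.436475
risk-neutral PD = N(−d₂) = N(-1.436475) = 0.075434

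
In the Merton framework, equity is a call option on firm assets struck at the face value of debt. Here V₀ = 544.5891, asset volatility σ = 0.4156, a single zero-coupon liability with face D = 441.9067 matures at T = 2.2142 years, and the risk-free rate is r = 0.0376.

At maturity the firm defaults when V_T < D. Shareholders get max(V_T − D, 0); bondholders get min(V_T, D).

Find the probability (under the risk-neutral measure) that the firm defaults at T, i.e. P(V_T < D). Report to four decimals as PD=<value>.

PD=0.4352

d₁ = [ln(V₀/D) + (r + σ²/2)T] / (σ√T)
   = [ln(544.5891/441.9067) + (0.0376 + 0.5·0.4156²)·2.2142] / (0.4156·√2.2142)
   = [0.208933 + 0.274476] / 0.618421 = 0.781683
d₂ = d₁ − σ√T = 0.781683 − 0.618421 = 0.163262
risk-neutral PD = N(−d₂) = N(-0.163262) = 0.435156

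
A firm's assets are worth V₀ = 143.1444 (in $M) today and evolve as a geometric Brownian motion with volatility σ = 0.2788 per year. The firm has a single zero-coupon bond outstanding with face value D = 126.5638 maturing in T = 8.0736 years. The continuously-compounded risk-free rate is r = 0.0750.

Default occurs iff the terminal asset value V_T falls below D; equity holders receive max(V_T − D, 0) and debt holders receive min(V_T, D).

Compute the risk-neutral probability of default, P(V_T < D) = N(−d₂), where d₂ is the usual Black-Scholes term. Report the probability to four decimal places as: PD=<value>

d₁ = [ln(V₀/D) + (r + σ²/2)T] / (σ√T)
   = [ln(143.1444/126.5638) + (0.0750 + 0.5·0.2788²)·8.0736] / (0.2788·√8.0736)
   = [0.123107 + 0.919298] / 0.792185 = 1.315862
d₂ = d₁ − σ√T = 1.315862 − 0.792185 = 0.523677
risk-neutral PD = N(−d₂) = N(-0.523677) = 0.300251

PD=0.3003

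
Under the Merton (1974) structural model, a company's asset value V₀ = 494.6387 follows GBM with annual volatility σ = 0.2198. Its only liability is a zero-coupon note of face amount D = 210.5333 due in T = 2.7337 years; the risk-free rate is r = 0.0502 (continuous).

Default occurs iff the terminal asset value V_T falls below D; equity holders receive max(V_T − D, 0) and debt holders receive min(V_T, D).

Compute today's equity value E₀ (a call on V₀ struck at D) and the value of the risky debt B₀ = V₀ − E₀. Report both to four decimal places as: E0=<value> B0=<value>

E0=311.2069 B0=183.4318

d₁ = [ln(V₀/D) + (r + σ²/2)T] / (σ√T)
   = [ln(494.6387/210.5333) + (0.0502 + 0.5·0.2198²)·2.7337] / (0.2198·√2.7337)
   = [0.854184 + 0.203267] / 0.363415 = 2.909759
d₂ = d₁ − σ√T = 2.909759 − 0.363415 = 2.546344
N(d₁) = 0.998191,  N(d₂) = 0.994557,  e^(−rT) = 0.871768
E₀ = V₀·N(d₁) − D·e^(−rT)·N(d₂)
   = 494.6387·0.998191 − 210.5333·0.871768·0.994557 = 311.206864
B₀ = V₀ − E₀ = 494.6387 − 311.206864 = 183.431836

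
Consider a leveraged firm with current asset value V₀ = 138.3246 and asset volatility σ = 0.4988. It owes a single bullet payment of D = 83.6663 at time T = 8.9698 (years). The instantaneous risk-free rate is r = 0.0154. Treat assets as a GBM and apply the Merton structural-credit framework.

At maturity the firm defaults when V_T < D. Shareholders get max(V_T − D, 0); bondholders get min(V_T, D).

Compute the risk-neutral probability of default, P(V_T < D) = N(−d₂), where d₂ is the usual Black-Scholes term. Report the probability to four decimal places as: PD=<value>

d₁ = [ln(V₀/D) + (r + σ²/2)T] / (σ√T)
   = [ln(138.3246/83.6663) + (0.0154 + 0.5·0.4988²)·8.9698] / (0.4988·√8.9698)
   = [0.502767 + 1.253984] / 1.493887 = 1.175960
d₂ = d₁ − σ√T = 1.175960 − 1.493887 = -0.317927
risk-neutral PD = N(−d₂) = N(0.317927) = 0.624730

PD=0.6247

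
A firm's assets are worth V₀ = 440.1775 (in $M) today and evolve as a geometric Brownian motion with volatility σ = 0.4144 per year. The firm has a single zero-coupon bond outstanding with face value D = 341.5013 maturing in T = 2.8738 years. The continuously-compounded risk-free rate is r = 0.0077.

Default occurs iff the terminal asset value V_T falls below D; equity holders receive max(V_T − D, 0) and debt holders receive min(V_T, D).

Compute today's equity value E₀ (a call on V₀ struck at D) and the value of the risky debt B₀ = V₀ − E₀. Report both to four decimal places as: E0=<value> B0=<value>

E0=167.0822 B0=273.0953

d₁ = [ln(V₀/D) + (r + σ²/2)T] / (σ√T)
   = [ln(440.1775/341.5013) + (0.0077 + 0.5·0.4144²)·2.8738] / (0.4144·√2.8738)
   = [0.253827 + 0.268883] / 0.702503 = 0.744068
d₂ = d₁ − σ√T = 0.744068 − 0.702503 = 0.041565
N(d₁) = 0.771582,  N(d₂) = 0.516577,  e^(−rT) = 0.978115
E₀ = V₀·N(d₁) − D·e^(−rT)·N(d₂)
   = 440.1775·0.771582 − 341.5013·0.978115·0.516577 = 167.082151
B₀ = V₀ − E₀ = 440.1775 − 167.082151 = 273.095349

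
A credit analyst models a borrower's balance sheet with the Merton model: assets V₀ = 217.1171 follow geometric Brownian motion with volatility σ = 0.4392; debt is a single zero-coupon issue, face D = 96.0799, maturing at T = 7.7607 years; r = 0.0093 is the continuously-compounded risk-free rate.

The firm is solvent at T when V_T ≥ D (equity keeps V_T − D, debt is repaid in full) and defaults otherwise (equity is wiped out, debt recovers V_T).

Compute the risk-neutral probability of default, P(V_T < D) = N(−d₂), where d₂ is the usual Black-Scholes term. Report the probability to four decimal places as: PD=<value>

d₁ = [ln(V₀/D) + (r + σ²/2)T] / (σ√T)
   = [ln(217.1171/96.0799) + (0.0093 + 0.5·0.4392²)·7.7607] / (0.4392·√7.7607)
   = [0.815257 + 0.820681] / 1.223525 = 1.337069
d₂ = d₁ − σ√T = 1.337069 − 1.223525 = 0.113545
risk-neutral PD = N(−d₂) = N(-0.113545) = 0.454799

PD=0.4548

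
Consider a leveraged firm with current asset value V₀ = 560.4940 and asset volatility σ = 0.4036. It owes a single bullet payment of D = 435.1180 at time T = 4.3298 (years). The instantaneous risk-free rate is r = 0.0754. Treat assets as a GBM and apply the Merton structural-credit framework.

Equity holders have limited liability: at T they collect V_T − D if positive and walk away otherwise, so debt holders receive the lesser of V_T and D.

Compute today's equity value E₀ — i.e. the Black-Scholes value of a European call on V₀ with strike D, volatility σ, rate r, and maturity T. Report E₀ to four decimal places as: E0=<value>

d₁ = [ln(V₀/D) + (r + σ²/2)T] / (σ√T)
   = [ln(560.4940/435.1180) + (0.0754 + 0.5·0.4036²)·4.3298] / (0.4036·√4.3298)
   = [0.253201 + 0.679114] / 0.839818 = 1.110140
d₂ = d₁ − σ√T = 1.110140 − 0.839818 = 0.270322
N(d₁) = 0.866531,  N(d₂) = 0.606544,  e^(−rT) = 0.721468
E₀ = V₀·N(d₁) − D·e^(−rT)·N(d₂)
   = 560.4940·0.866531 − 435.1180·0.721468·0.606544 = 295.276682

E0=295.2767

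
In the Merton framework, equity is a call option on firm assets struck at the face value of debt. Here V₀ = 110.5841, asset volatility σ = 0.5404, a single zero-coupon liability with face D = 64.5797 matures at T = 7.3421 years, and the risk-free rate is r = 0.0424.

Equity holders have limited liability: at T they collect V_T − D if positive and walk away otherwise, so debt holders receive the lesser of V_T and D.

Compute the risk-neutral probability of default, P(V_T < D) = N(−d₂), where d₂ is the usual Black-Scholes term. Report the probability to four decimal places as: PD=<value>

PD=0.5605

d₁ = [ln(V₀/D) + (r + σ²/2)T] / (σ√T)
   = [ln(110.5841/64.5797) + (0.0424 + 0.5·0.5404²)·7.3421] / (0.5404·√7.3421)
   = [0.537876 + 1.383370] / 1.464285 = 1.312071
d₂ = d₁ − σ√T = 1.312071 − 1.464285 = -0.152213
risk-neutral PD = N(−d₂) = N(0.152213) = 0.560491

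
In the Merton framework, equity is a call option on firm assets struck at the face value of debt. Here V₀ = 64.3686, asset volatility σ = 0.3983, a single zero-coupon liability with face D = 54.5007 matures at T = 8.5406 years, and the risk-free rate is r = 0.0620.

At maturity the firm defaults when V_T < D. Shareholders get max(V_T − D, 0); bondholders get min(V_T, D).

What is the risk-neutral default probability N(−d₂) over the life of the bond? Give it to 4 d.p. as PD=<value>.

d₁ = [ln(V₀/D) + (r + σ²/2)T] / (σ√T)
   = [ln(64.3686/54.5007) + (0.0620 + 0.5·0.3983²)·8.5406] / (0.3983·√8.5406)
   = [0.166412 + 1.206970] / 1.164004 = 1.179878
d₂ = d₁ − σ√T = 1.179878 − 1.164004 = 0.015874
risk-neutral PD = N(−d₂) = N(-0.015874) = 0.493668

PD=0.4937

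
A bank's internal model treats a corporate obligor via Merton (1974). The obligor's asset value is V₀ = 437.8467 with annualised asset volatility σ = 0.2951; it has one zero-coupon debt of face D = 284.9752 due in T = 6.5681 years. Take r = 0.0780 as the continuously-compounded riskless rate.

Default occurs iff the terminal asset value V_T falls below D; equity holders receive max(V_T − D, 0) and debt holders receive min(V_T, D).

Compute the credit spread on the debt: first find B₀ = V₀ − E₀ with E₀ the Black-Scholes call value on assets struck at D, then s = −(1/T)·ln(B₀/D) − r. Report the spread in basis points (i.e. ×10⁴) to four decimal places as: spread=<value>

spread=92.4885

d₁ = [ln(V₀/D) + (r + σ²/2)T] / (σ√T)
   = [ln(437.8467/284.9752) + (0.0780 + 0.5·0.2951²)·6.5681] / (0.2951·√6.5681)
   = [0.429467 + 0.798300] / 0.756291 = 1.623405
d₂ = d₁ − σ√T = 1.623405 − 0.756291 = 0.867113
N(d₁) = 0.947749,  N(d₂) = 0.807060,  e^(−rT) = 0.599109
E₀ = V₀·N(d₁) − D·e^(−rT)·N(d₂)
   = 437.8467·0.947749 − 284.9752·0.599109·0.807060 = 277.178241
B₀ = V₀ − E₀ = 437.8467 − 277.178241 = 160.668459
spread = −(1/T)·ln(B₀/D) − r = −(1/6.5681)·ln(160.668459/284.9752) − 0.0780 = 0.00924885
in basis points: 0.00924885 × 10⁴ = 92.4885 bp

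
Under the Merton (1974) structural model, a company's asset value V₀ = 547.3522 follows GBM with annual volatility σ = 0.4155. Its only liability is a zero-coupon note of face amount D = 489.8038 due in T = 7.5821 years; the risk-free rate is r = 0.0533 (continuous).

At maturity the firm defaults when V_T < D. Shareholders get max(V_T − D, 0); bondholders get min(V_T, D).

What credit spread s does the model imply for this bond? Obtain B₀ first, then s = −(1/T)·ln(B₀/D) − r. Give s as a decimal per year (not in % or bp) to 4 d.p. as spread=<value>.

d₁ = [ln(V₀/D) + (r + σ²/2)T] / (σ√T)
   = [ln(547.3522/489.8038) + (0.0533 + 0.5·0.4155²)·7.5821] / (0.4155·√7.5821)
   = [0.111088 + 1.058614] / 1.144105 = 1.022373
d₂ = d₁ − σ√T = 1.022373 − 1.144105 = -0.121732
N(d₁) = 0.846698,  N(d₂) = 0.451556,  e^(−rT) = 0.667560
E₀ = V₀·N(d₁) − D·e^(−rT)·N(d₂)
   = 547.3522·0.846698 − 489.8038·0.667560·0.451556 = 315.795167
B₀ = V₀ − E₀ = 547.3522 − 315.795167 = 231.557033
spread = −(1/T)·ln(B₀/D) − r = −(1/7.5821)·ln(231.557033/489.8038) − 0.0533 = 0.04550887

spread=0.0455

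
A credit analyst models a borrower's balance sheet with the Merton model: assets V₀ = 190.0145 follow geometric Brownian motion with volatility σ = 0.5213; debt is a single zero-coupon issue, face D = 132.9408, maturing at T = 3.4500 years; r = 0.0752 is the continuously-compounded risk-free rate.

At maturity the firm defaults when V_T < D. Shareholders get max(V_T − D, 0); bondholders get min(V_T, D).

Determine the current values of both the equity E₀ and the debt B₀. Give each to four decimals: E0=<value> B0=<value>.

d₁ = [ln(V₀/D) + (r + σ²/2)T] / (σ√T)
   = [ln(190.0145/132.9408) + (0.0752 + 0.5·0.5213²)·3.4500] / (0.5213·√3.4500)
   = [0.357196 + 0.728215] / 0.968272 = 1.120978
d₂ = d₁ − σ√T = 1.120978 − 0.968272 = 0.152706
N(d₁) = 0.868851,  N(d₂) = 0.560685,  e^(−rT) = 0.771483
E₀ = V₀·N(d₁) − D·e^(−rT)·N(d₂)
   = 190.0145·0.868851 − 132.9408·0.771483·0.560685 = 107.589590
B₀ = V₀ − E₀ = 190.0145 − 107.589590 = 82.424910

E0=107.5896 B0=82.4249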